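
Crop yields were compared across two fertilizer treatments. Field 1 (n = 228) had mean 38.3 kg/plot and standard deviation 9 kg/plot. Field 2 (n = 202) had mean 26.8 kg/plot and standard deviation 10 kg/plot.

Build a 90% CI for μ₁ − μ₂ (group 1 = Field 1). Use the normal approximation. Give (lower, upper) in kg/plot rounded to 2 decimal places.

Per-group SEs: s₁/√n₁ = 9/√228 = 0.5960, s₂/√n₂ = 10/√202 = 0.7036.
Unpooled SE of the difference: √(0.355216 + 0.49505296) = 0.9221.
Margin of error = z* · SE = 1.645 × 0.9221 = 1.5169.
x̄₁ − x̄₂ = 38.3 − 26.8 = 11.5000.
CI: 11.5000 ± 1.5169 = (9.98, 13.02).

(9.98, 13.02)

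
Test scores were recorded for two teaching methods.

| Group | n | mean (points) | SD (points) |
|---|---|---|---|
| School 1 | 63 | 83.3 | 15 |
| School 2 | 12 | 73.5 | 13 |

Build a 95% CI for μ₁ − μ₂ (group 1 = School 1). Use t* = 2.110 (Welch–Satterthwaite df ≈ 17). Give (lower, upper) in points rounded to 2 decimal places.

Per-group SEs: s₁/√n₁ = 15/√63 = 1.8898, s₂/√n₂ = 13/√12 = 3.7528.
Unpooled SE of the difference: √(3.57134404 + 14.08350784) = 4.2018.
Margin of error = t* · SE = 2.110 × 4.2018 = 8.8658.
x̄₁ − x̄₂ = 83.3 − 73.5 = 9.8000.
CI: 9.8000 ± 8.8658 = (0.93, 18.67).

(0.93, 18.67)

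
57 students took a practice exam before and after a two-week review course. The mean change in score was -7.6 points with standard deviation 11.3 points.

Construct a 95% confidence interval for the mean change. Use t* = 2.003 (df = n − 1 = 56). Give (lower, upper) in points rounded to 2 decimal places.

(-10.60, -4.60)

Paired design: SE = s_d/√n = 11.3/√57 = 1.4967.
t* = 2.003; margin of error = 2.003 × 1.4967 = 2.9979.
-7.6 ± 2.9979 → (-10.60, -4.60).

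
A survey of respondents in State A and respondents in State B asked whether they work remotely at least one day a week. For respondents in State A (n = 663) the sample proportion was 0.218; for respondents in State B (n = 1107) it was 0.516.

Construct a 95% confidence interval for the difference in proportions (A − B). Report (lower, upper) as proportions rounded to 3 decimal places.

The two standard errors are √(0.2180×0.7820/663) = 0.01604 and √(0.5160×0.4840/1107) = 0.01502.
Because the samples are independent, SE_diff = √(0.01604² + 0.01502²) = 0.02197.
Using z* = 1.960 for 95%, ME = 1.960 × 0.02197 = 0.04306.
p̂₁ − p̂₂ = -0.2980; interval -0.2980 ± 0.04306 gives (-0.341, -0.255).

(-0.341, -0.255)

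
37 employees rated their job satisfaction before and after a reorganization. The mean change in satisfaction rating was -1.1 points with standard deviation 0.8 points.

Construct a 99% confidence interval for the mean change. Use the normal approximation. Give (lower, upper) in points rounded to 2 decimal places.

Paired design: SE = s_d/√n = 0.8/√37 = 0.1315.
z* = 2.576; margin of error = 2.576 × 0.1315 = 0.3387.
-1.1 ± 0.3387 → (-1.44, -0.76).

(-1.44, -0.76)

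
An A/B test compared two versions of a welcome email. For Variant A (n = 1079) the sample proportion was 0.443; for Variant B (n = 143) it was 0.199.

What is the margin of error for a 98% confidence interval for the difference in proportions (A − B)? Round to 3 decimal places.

0.085

The two standard errors are √(0.4430×0.5570/1079) = 0.01512 and √(0.1990×0.8010/143) = 0.03339.
Because the samples are independent, SE_diff = √(0.01512² + 0.03339²) = 0.03665.
Using z* = 2.326 for 98%, ME = 2.326 × 0.03665 = 0.08525.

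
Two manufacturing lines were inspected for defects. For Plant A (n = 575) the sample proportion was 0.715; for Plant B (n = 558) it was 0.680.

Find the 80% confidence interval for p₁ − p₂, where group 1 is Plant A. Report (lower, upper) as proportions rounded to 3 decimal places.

(0.000, 0.070)

The two standard errors are √(0.7150×0.2850/575) = 0.01883 and √(0.6800×0.3200/558) = 0.01975.
Because the samples are independent, SE_diff = √(0.01883² + 0.01975²) = 0.02729.
Using z* = 1.282 for 80%, ME = 1.282 × 0.02729 = 0.03499.
p̂₁ − p̂₂ = 0.0350; interval 0.0350 ± 0.03499 gives (0.000, 0.070).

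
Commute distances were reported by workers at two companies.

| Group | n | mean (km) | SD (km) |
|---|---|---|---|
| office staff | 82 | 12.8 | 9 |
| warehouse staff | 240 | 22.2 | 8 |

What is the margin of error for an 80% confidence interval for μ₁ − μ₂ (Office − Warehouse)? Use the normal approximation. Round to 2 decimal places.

Standard errors of each mean: 9/√82 = 0.9939 and 8/√240 = 0.5164.
SE(x̄₁ − x̄₂) = √(0.9939² + 0.5164²) = 1.1200 for independent samples with unequal variances.
With z* = 1.282, the margin is 1.282 × 1.1200 = 1.4358.

1.44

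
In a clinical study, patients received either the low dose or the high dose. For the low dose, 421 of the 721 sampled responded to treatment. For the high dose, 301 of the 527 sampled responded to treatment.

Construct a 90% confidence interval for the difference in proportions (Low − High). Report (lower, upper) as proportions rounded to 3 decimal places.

(-0.034, 0.059)

p̂₁ = 421/721 = 0.5839 and p̂₂ = 301/527 = 0.5712.
SE₁ = √(p̂₁(1−p̂₁)/n₁) = √(0.5839·0.4161/721) = 0.01836; SE₂ = √(0.5712·0.4288/527) = 0.02156.
Independent samples: SE of the difference = √(SE₁² + SE₂²) = √(0.0003370896 + 0.0004648336) = 0.02832.
z* for 90% confidence is 1.645, so the margin of error is 1.645 × 0.02832 = 0.04659.
Point estimate p̂₁ − p̂₂ = 0.5839 − 0.5712 = 0.0127.
0.0127 ± 0.04659 → (-0.034, 0.059).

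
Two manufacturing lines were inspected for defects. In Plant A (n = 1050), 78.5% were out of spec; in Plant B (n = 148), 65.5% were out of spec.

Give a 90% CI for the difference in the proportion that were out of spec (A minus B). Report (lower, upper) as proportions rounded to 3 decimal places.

Each SE is √(p̂(1−p̂)/n): √(0.7850·0.2150/1050) = 0.01268 and √(0.6550·0.3450/148) = 0.03908.
SE(p̂₁ − p̂₂) = √(SE₁² + SE₂²) = √(0.0001607824 + 0.0015272464) = 0.04109, since the two samples are independent.
At 90% confidence z* = 1.645; margin = 1.645 × 0.04109 = 0.06759.
The difference is 0.7850 − 0.6550 = 0.1300, so the interval is 0.1300 ± 0.06759 = (0.062, 0.198).

(0.062, 0.198)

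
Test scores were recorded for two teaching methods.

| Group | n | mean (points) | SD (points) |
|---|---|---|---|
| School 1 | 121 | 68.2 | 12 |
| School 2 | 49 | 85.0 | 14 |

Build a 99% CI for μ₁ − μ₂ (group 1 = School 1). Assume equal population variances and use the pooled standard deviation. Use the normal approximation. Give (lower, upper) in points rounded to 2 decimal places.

s_p = √[((n₁−1)s₁² + (n₂−1)s₂²)/(n₁+n₂−2)] = √[(120·12² + 48·14²)/168] = 12.6039.
SE = 12.6039·√(1/121 + 1/49) = 2.1342.
With z* = 2.576, margin = 2.576 × 2.1342 = 5.4977.
x̄₁ − x̄₂ = 68.2 − 85.0 = -16.8000; interval -16.8000 ± 5.4977 = (-22.30, -11.30).

(-22.30, -11.30)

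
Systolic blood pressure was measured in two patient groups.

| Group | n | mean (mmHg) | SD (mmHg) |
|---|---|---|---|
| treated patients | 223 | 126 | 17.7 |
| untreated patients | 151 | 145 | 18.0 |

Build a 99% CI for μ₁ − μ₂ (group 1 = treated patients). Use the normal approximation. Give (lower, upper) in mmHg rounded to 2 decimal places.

Per-group SEs: s₁/√n₁ = 17.7/√223 = 1.1853, s₂/√n₂ = 18.0/√151 = 1.4648.
Unpooled SE of the difference: √(1.40493609 + 2.14563904) = 1.8843.
Margin of error = z* · SE = 2.576 × 1.8843 = 4.8540.
x̄₁ − x̄₂ = 126 − 145 = -19.0000.
CI: -19.0000 ± 4.8540 = (-23.85, -14.15).

(-23.85, -14.15)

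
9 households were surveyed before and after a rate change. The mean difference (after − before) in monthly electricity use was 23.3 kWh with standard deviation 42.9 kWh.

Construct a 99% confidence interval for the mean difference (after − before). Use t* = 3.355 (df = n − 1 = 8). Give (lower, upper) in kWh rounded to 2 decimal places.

(-24.68, 71.28)

Paired design: SE = s_d/√n = 42.9/√9 = 14.3000.
t* = 3.355; margin of error = 3.355 × 14.3000 = 47.9765.
23.3 ± 47.9765 → (-24.68, 71.28).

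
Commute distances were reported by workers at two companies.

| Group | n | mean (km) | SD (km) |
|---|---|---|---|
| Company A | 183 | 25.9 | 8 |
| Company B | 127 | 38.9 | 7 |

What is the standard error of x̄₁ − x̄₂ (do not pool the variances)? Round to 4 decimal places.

Per-group SEs: s₁/√n₁ = 8/√183 = 0.5914, s₂/√n₂ = 7/√127 = 0.6211.
Unpooled SE of the difference: √(0.34975396 + 0.38576521) = 0.8576.

0.8576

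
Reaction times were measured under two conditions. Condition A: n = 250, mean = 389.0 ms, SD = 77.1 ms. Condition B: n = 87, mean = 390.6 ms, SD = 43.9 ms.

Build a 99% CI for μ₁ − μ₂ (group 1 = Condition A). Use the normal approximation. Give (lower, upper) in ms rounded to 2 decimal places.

Standard errors of each mean: 77.1/√250 = 4.8762 and 43.9/√87 = 4.7066.
SE(x̄₁ − x̄₂) = √(4.8762² + 4.7066²) = 6.7771 for independent samples with unequal variances.
With z* = 2.576, the margin is 2.576 × 6.7771 = 17.4578.
x̄₁ − x̄₂ = 389.0 − 390.6 = -1.6000; the interval is -1.6000 ± 17.4578 = (-19.06, 15.86).

(-19.06, 15.86)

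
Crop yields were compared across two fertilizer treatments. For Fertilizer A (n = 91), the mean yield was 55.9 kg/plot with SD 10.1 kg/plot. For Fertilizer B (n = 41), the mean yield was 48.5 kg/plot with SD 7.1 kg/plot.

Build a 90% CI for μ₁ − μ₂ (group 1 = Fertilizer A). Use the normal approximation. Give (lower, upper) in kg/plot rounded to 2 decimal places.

(4.88, 9.92)

Per-group SEs: s₁/√n₁ = 10.1/√91 = 1.0588, s₂/√n₂ = 7.1/√41 = 1.1088.
Unpooled SE of the difference: √(1.12105744 + 1.22943744) = 1.5331.
Margin of error = z* · SE = 1.645 × 1.5331 = 2.5219.
x̄₁ − x̄₂ = 55.9 − 48.5 = 7.4000.
CI: 7.4000 ± 2.5219 = (4.88, 9.92).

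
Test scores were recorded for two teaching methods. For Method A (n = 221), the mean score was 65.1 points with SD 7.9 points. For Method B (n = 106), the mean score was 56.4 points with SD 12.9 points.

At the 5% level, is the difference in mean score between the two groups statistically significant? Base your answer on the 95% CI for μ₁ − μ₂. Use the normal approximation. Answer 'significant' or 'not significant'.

significant

SE₁ = s₁/√n₁ = 7.9/√221 = 0.5314; SE₂ = 12.9/√106 = 1.2530.
Independent samples, unequal variances: SE_diff = √(SE₁² + SE₂²) = √(0.28238596 + 1.570009) = 1.3610.
z* = 1.960, so margin of error = 1.960 × 1.3610 = 2.6676.
Difference in means = 65.1 − 56.4 = 8.7000.
8.7000 ± 2.6676 → (6.0324, 11.3676).
The interval (6.0324, 11.3676) does not contain 0, so the difference is significant.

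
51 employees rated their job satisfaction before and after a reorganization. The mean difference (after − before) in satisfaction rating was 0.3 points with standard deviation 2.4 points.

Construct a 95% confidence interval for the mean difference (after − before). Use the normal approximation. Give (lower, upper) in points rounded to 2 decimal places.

Paired design: SE = s_d/√n = 2.4/√51 = 0.3361.
z* = 1.960; margin of error = 1.960 × 0.3361 = 0.6588.
0.3 ± 0.6588 → (-0.36, 0.96).

(-0.36, 0.96)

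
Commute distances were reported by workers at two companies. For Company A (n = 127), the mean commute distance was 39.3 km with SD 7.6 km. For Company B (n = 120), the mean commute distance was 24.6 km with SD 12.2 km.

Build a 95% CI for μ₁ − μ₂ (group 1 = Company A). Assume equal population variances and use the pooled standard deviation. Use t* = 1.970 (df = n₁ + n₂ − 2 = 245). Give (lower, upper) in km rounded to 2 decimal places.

Pooled variance s_p² = [126·7.6² + 119·12.2²] / (127+120−2) = 101.9989, so s_p = 10.0995.
SE_diff = s_p·√(1/n₁ + 1/n₂) = 10.0995·√(1/127 + 1/120) = 1.2857.
t* = 1.970; margin = 1.970 × 1.2857 = 2.5328.
Difference = 39.3 − 24.6 = 14.7000.
14.7000 ± 2.5328 → (12.17, 17.23).

(12.17, 17.23)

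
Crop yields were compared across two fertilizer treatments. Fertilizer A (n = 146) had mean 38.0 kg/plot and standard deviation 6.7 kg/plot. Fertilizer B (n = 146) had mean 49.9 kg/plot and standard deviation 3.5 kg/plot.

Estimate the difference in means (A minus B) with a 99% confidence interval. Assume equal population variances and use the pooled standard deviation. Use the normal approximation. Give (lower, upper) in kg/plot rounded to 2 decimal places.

s_p = √[((n₁−1)s₁² + (n₂−1)s₂²)/(n₁+n₂−2)] = √[(145·6.7² + 145·3.5²)/290] = 5.3451.
SE = 5.3451·√(1/146 + 1/146) = 0.6256.
With z* = 2.576, margin = 2.576 × 0.6256 = 1.6115.
x̄₁ − x̄₂ = 38.0 − 49.9 = -11.9000; interval -11.9000 ± 1.6115 = (-13.51, -10.29).

(-13.51, -10.29)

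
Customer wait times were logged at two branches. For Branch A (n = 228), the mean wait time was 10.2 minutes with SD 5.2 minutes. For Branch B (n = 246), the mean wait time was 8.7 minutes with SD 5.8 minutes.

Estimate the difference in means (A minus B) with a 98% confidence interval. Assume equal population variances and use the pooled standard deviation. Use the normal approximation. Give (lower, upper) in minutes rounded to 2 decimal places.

(0.32, 2.68)

s_p = √[((n₁−1)s₁² + (n₂−1)s₂²)/(n₁+n₂−2)] = √[(227·5.2² + 245·5.8²)/472] = 5.5196.
SE = 5.5196·√(1/228 + 1/246) = 0.5074.
With z* = 2.326, margin = 2.326 × 0.5074 = 1.1802.
x̄₁ − x̄₂ = 10.2 − 8.7 = 1.5000; interval 1.5000 ± 1.1802 = (0.32, 2.68).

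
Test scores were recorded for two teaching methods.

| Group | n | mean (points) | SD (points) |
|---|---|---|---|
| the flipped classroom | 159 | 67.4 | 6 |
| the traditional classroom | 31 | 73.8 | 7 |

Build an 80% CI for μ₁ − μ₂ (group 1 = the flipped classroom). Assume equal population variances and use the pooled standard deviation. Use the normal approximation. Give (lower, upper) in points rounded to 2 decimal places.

s_p = √[((n₁−1)s₁² + (n₂−1)s₂²)/(n₁+n₂−2)] = √[(158·6² + 30·7²)/188] = 6.1705.
SE = 6.1705·√(1/159 + 1/31) = 1.2115.
With z* = 1.282, margin = 1.282 × 1.2115 = 1.5531.
x̄₁ − x̄₂ = 67.4 − 73.8 = -6.4000; interval -6.4000 ± 1.5531 = (-7.95, -4.85).

(-7.95, -4.85)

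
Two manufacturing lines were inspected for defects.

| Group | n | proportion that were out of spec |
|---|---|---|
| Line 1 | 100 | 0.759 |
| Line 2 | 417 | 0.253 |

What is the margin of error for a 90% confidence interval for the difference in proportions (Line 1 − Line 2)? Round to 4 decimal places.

SE₁ = √(p̂₁(1−p̂₁)/n₁) = √(0.7590·0.2410/100) = 0.04277; SE₂ = √(0.2530·0.7470/417) = 0.02129.
Independent samples: SE of the difference = √(SE₁² + SE₂²) = √(0.0018292729 + 0.0004532641) = 0.04778.
z* for 90% confidence is 1.645, so the margin of error is 1.645 × 0.04778 = 0.07860.

0.0786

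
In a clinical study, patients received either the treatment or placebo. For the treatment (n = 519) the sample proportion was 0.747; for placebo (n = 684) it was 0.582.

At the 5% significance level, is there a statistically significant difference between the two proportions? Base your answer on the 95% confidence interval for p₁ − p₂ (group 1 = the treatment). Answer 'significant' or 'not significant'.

significant

The two standard errors are √(0.7470×0.2530/519) = 0.01908 and √(0.5820×0.4180/684) = 0.01886.
Because the samples are independent, SE_diff = √(0.01908² + 0.01886²) = 0.02683.
Using z* = 1.960 for 95%, ME = 1.960 × 0.02683 = 0.05259.
p̂₁ − p̂₂ = 0.1650; interval 0.1650 ± 0.05259 gives (0.11241, 0.21759).
The interval (0.11241, 0.21759) does not contain 0, so the difference is significant.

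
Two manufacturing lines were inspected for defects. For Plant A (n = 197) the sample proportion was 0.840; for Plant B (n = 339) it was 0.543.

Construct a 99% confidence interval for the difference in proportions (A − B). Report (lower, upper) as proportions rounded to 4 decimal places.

Each SE is √(p̂(1−p̂)/n): √(0.8400·0.1600/197) = 0.02612 and √(0.5430·0.4570/339) = 0.02706.
SE(p̂₁ − p̂₂) = √(SE₁² + SE₂²) = √(0.0006822544 + 0.0007322436) = 0.03761, since the two samples are independent.
At 99% confidence z* = 2.576; margin = 2.576 × 0.03761 = 0.09688.
The difference is 0.8400 − 0.5430 = 0.2970, so the interval is 0.2970 ± 0.09688 = (0.2001, 0.3939).

(0.2001, 0.3939)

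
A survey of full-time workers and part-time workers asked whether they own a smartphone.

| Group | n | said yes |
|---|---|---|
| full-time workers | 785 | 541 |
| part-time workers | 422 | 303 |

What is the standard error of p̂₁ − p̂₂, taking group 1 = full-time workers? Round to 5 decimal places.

Sample proportions: 541/785 = 0.6892, 303/422 = 0.7180.
Each SE is √(p̂(1−p̂)/n): √(0.6892·0.3108/785) = 0.01652 and √(0.7180·0.2820/422) = 0.02190.
SE(p̂₁ − p̂₂) = √(SE₁² + SE₂²) = √(0.0002729104 + 0.00047961) = 0.02743, since the two samples are independent.

0.02743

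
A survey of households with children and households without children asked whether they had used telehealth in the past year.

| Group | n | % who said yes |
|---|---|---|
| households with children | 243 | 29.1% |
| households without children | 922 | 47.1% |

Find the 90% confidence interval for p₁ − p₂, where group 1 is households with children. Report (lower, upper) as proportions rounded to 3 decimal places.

(-0.235, -0.125)

The two standard errors are √(0.2910×0.7090/243) = 0.02914 and √(0.4710×0.5290/922) = 0.01644.
Because the samples are independent, SE_diff = √(0.02914² + 0.01644²) = 0.03346.
Using z* = 1.645 for 90%, ME = 1.645 × 0.03346 = 0.05504.
p̂₁ − p̂₂ = -0.1800; interval -0.1800 ± 0.05504 gives (-0.235, -0.125).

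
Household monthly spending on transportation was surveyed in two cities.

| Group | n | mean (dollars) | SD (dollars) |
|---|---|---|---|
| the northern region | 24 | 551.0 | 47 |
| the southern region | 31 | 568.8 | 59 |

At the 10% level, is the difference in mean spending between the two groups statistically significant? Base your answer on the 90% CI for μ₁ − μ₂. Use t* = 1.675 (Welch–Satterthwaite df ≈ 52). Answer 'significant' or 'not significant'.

not significant

Standard errors of each mean: 47/√24 = 9.5938 and 59/√31 = 10.5967.
SE(x̄₁ − x̄₂) = √(9.5938² + 10.5967²) = 14.2944 for independent samples with unequal variances.
With t* = 1.675, the margin is 1.675 × 14.2944 = 23.9431.
x̄₁ − x̄₂ = 551.0 − 568.8 = -17.8000; the interval is -17.8000 ± 23.9431 = (-41.7431, 6.1431).
The interval (-41.7431, 6.1431) contains 0, so the difference is not significant.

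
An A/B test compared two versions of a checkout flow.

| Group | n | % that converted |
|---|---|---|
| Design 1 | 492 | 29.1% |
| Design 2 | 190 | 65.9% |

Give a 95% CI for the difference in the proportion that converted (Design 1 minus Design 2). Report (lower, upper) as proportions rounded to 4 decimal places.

(-0.4465, -0.2895)

SE₁ = √(p̂₁(1−p̂₁)/n₁) = √(0.2910·0.7090/492) = 0.02048; SE₂ = √(0.6590·0.3410/190) = 0.03439.
Independent samples: SE of the difference = √(SE₁² + SE₂²) = √(0.0004194304 + 0.0011826721) = 0.04003.
z* for 95% confidence is 1.960, so the margin of error is 1.960 × 0.04003 = 0.07846.
Point estimate p̂₁ − p̂₂ = 0.2910 − 0.6590 = -0.3680.
-0.3680 ± 0.07846 → (-0.4465, -0.2895).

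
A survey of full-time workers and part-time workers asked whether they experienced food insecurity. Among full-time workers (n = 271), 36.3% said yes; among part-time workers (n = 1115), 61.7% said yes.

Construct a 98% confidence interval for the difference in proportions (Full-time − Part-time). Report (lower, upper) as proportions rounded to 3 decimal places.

Each SE is √(p̂(1−p̂)/n): √(0.3630·0.6370/271) = 0.02921 and √(0.6170·0.3830/1115) = 0.01456.
SE(p̂₁ − p̂₂) = √(SE₁² + SE₂²) = √(0.0008532241 + 0.0002119936) = 0.03264, since the two samples are independent.
At 98% confidence z* = 2.326; margin = 2.326 × 0.03264 = 0.07592.
The difference is 0.3630 − 0.6170 = -0.2540, so the interval is -0.2540 ± 0.07592 = (-0.330, -0.178).

(-0.330, -0.178)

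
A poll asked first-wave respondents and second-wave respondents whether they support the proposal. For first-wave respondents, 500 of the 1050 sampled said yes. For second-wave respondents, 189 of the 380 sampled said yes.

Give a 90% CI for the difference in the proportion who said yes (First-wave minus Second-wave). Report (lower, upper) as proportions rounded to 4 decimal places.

First, p̂₁ = 500/1050 = 0.4762; p̂₂ = 189/380 = 0.4974.
The two standard errors are √(0.4762×0.5238/1050) = 0.01541 and √(0.4974×0.5026/380) = 0.02565.
Because the samples are independent, SE_diff = √(0.01541² + 0.02565²) = 0.02992.
Using z* = 1.645 for 90%, ME = 1.645 × 0.02992 = 0.04922.
p̂₁ − p̂₂ = -0.0212; interval -0.0212 ± 0.04922 gives (-0.0704, 0.0280).

(-0.0704, 0.0280)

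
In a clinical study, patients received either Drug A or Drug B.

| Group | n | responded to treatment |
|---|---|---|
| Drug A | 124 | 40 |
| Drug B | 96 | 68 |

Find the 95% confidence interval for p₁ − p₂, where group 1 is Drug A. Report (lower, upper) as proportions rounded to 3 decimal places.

(-0.508, -0.263)

First, p̂₁ = 40/124 = 0.3226; p̂₂ = 68/96 = 0.7083.
The two standard errors are √(0.3226×0.6774/124) = 0.04198 and √(0.7083×0.2917/96) = 0.04639.
Because the samples are independent, SE_diff = √(0.04198² + 0.04639²) = 0.06256.
Using z* = 1.960 for 95%, ME = 1.960 × 0.06256 = 0.12262.
p̂₁ − p̂₂ = -0.3857; interval -0.3857 ± 0.12262 gives (-0.508, -0.263).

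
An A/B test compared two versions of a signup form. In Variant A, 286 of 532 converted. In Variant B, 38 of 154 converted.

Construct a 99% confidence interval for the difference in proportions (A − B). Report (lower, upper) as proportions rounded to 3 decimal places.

(0.185, 0.396)

p̂₁ = 286/532 = 0.5376 and p̂₂ = 38/154 = 0.2468.
SE₁ = √(p̂₁(1−p̂₁)/n₁) = √(0.5376·0.4624/532) = 0.02162; SE₂ = √(0.2468·0.7532/154) = 0.03474.
Independent samples: SE of the difference = √(SE₁² + SE₂²) = √(0.0004674244 + 0.0012068676) = 0.04092.
z* for 99% confidence is 2.576, so the margin of error is 2.576 × 0.04092 = 0.10541.
Point estimate p̂₁ − p̂₂ = 0.5376 − 0.2468 = 0.2908.
0.2908 ± 0.10541 → (0.185, 0.396).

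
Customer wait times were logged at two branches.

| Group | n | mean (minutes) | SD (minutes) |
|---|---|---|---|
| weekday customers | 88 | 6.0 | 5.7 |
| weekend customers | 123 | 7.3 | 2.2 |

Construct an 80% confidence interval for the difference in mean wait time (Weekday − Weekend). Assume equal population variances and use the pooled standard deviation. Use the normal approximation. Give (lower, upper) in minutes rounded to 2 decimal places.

s_p = √[((n₁−1)s₁² + (n₂−1)s₂²)/(n₁+n₂−2)] = √[(87·5.7² + 122·2.2²)/209] = 4.0435.
SE = 4.0435·√(1/88 + 1/123) = 0.5646.
With z* = 1.282, margin = 1.282 × 0.5646 = 0.7238.
x̄₁ − x̄₂ = 6.0 − 7.3 = -1.3000; interval -1.3000 ± 0.7238 = (-2.02, -0.58).

(-2.02, -0.58)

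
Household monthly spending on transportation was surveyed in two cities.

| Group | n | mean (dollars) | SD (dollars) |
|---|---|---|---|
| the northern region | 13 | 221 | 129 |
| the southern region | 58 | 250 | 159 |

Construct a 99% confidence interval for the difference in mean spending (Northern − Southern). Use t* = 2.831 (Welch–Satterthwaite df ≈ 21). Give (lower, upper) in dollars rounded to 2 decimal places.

SE₁ = s₁/√n₁ = 129/√13 = 35.7782; SE₂ = 159/√58 = 20.8777.
Independent samples, unequal variances: SE_diff = √(SE₁² + SE₂²) = √(1280.07959524 + 435.87835729) = 41.4241.
t* = 2.831, so margin of error = 2.831 × 41.4241 = 117.2716.
Difference in means = 221 − 250 = -29.0000.
-29.0000 ± 117.2716 → (-146.27, 88.27).

(-146.27, 88.27)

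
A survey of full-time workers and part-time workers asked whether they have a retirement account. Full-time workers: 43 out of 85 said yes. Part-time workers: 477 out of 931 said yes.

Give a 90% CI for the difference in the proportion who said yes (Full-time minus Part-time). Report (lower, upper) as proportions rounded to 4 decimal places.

(-0.0997, 0.0867)

p̂₁ = 43/85 = 0.5059 and p̂₂ = 477/931 = 0.5124.
SE₁ = √(p̂₁(1−p̂₁)/n₁) = √(0.5059·0.4941/85) = 0.05423; SE₂ = √(0.5124·0.4876/931) = 0.01638.
Independent samples: SE of the difference = √(SE₁² + SE₂²) = √(0.0029408929 + 0.0002683044) = 0.05665.
z* for 90% confidence is 1.645, so the margin of error is 1.645 × 0.05665 = 0.09319.
Point estimate p̂₁ − p̂₂ = 0.5059 − 0.5124 = -0.0065.
-0.0065 ± 0.09319 → (-0.0997, 0.0867).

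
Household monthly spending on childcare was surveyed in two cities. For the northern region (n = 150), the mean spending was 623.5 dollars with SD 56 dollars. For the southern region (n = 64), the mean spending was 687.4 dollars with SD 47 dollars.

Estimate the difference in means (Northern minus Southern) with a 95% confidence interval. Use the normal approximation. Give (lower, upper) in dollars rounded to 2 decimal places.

Standard errors of each mean: 56/√150 = 4.5724 and 47/√64 = 5.8750.
SE(x̄₁ − x̄₂) = √(4.5724² + 5.8750²) = 7.4446 for independent samples with unequal variances.
With z* = 1.960, the margin is 1.960 × 7.4446 = 14.5914.
x̄₁ − x̄₂ = 623.5 − 687.4 = -63.9000; the interval is -63.9000 ± 14.5914 = (-78.49, -49.31).

(-78.49, -49.31)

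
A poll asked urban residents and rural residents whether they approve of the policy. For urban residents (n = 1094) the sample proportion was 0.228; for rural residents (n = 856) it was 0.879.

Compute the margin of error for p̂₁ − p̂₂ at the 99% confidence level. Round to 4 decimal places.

0.0435

The two standard errors are √(0.2280×0.7720/1094) = 0.01268 and √(0.8790×0.1210/856) = 0.01115.
Because the samples are independent, SE_diff = √(0.01268² + 0.01115²) = 0.01689.
Using z* = 2.576 for 99%, ME = 2.576 × 0.01689 = 0.04351.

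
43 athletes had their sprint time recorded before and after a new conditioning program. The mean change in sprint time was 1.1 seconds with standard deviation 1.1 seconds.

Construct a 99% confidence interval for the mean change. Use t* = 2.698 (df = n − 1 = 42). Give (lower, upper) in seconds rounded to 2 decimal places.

Paired design: SE = s_d/√n = 1.1/√43 = 0.1677.
t* = 2.698; margin of error = 2.698 × 0.1677 = 0.4525.
1.1 ± 0.4525 → (0.65, 1.55).

(0.65, 1.55)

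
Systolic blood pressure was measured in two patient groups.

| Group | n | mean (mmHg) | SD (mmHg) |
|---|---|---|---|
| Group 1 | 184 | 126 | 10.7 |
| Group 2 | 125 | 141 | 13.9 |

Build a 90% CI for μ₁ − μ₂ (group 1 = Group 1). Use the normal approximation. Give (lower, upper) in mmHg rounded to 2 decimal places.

Standard errors of each mean: 10.7/√184 = 0.7888 and 13.9/√125 = 1.2433.
SE(x̄₁ − x̄₂) = √(0.7888² + 1.2433²) = 1.4724 for independent samples with unequal variances.
With z* = 1.645, the margin is 1.645 × 1.4724 = 2.4221.
x̄₁ − x̄₂ = 126 − 141 = -15.0000; the interval is -15.0000 ± 2.4221 = (-17.42, -12.58).

(-17.42, -12.58)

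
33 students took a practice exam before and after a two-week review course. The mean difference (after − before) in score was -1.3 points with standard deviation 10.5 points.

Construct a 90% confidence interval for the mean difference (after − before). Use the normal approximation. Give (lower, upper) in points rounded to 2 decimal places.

(-4.31, 1.71)

Paired design: SE = s_d/√n = 10.5/√33 = 1.8278.
z* = 1.645; margin of error = 1.645 × 1.8278 = 3.0067.
-1.3 ± 3.0067 → (-4.31, 1.71).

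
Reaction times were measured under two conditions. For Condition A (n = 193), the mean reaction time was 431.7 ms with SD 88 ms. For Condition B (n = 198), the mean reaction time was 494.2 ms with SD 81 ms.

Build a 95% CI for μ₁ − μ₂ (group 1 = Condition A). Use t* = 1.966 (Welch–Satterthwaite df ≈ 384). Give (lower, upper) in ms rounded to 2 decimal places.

(-79.33, -45.67)

Standard errors of each mean: 88/√193 = 6.3344 and 81/√198 = 5.7564.
SE(x̄₁ − x̄₂) = √(6.3344² + 5.7564²) = 8.5593 for independent samples with unequal variances.
With t* = 1.966, the margin is 1.966 × 8.5593 = 16.8276.
x̄₁ − x̄₂ = 431.7 − 494.2 = -62.5000; the interval is -62.5000 ± 16.8276 = (-79.33, -45.67).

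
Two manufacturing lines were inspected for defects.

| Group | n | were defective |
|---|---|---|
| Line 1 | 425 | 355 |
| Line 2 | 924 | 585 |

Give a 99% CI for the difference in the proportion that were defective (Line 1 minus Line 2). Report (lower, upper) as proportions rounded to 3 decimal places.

Sample proportions: 355/425 = 0.8353, 585/924 = 0.6331.
Each SE is √(p̂(1−p̂)/n): √(0.8353·0.1647/425) = 0.01799 and √(0.6331·0.3669/924) = 0.01586.
SE(p̂₁ − p̂₂) = √(SE₁² + SE₂²) = √(0.0003236401 + 0.0002515396) = 0.02398, since the two samples are independent.
At 99% confidence z* = 2.576; margin = 2.576 × 0.02398 = 0.06177.
The difference is 0.8353 − 0.6331 = 0.2022, so the interval is 0.2022 ± 0.06177 = (0.140, 0.264).

(0.140, 0.264)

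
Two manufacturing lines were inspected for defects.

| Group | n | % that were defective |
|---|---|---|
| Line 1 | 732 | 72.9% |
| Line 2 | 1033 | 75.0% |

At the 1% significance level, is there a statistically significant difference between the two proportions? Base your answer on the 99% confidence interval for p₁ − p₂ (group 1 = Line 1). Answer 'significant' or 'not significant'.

not significant

SE₁ = √(p̂₁(1−p̂₁)/n₁) = √(0.7290·0.2710/732) = 0.01643; SE₂ = √(0.7500·0.2500/1033) = 0.01347.
Independent samples: SE of the difference = √(SE₁² + SE₂²) = √(0.0002699449 + 0.0001814409) = 0.02125.
z* for 99% confidence is 2.576, so the margin of error is 2.576 × 0.02125 = 0.05474.
Point estimate p̂₁ − p̂₂ = 0.7290 − 0.7500 = -0.0210.
-0.0210 ± 0.05474 → (-0.07574, 0.03374).
The interval (-0.07574, 0.03374) contains 0, so the difference is not significant.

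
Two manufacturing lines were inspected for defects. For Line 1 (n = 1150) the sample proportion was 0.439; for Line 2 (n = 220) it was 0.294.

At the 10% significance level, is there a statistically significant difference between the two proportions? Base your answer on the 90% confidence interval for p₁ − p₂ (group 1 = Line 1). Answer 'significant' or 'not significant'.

SE₁ = √(p̂₁(1−p̂₁)/n₁) = √(0.4390·0.5610/1150) = 0.01463; SE₂ = √(0.2940·0.7060/220) = 0.03072.
Independent samples: SE of the difference = √(SE₁² + SE₂²) = √(0.0002140369 + 0.0009437184) = 0.03403.
z* for 90% confidence is 1.645, so the margin of error is 1.645 × 0.03403 = 0.05598.
Point estimate p̂₁ − p̂₂ = 0.4390 − 0.2940 = 0.1450.
0.1450 ± 0.05598 → (0.08902, 0.20098).
The interval (0.08902, 0.20098) does not contain 0, so the difference is significant.

significant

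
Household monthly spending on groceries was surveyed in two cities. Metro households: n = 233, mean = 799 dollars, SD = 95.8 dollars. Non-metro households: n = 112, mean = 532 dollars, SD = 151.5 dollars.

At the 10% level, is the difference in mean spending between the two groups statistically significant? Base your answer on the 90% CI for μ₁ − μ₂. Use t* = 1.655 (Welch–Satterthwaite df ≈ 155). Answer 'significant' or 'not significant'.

Standard errors of each mean: 95.8/√233 = 6.2761 and 151.5/√112 = 14.3154.
SE(x̄₁ − x̄₂) = √(6.2761² + 14.3154²) = 15.6307 for independent samples with unequal variances.
With t* = 1.655, the margin is 1.655 × 15.6307 = 25.8688.
x̄₁ − x̄₂ = 799 − 532 = 267.0000; the interval is 267.0000 ± 25.8688 = (241.1312, 292.8688).
The interval (241.1312, 292.8688) does not contain 0, so the difference is significant.

significant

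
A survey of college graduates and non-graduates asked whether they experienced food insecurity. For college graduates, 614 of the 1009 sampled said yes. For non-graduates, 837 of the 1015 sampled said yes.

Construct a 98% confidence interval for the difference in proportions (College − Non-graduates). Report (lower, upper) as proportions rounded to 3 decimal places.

(-0.261, -0.171)

First, p̂₁ = 614/1009 = 0.6085; p̂₂ = 837/1015 = 0.8246.
The two standard errors are √(0.6085×0.3915/1009) = 0.01537 and √(0.8246×0.1754/1015) = 0.01194.
Because the samples are independent, SE_diff = √(0.01537² + 0.01194²) = 0.01946.
Using z* = 2.326 for 98%, ME = 2.326 × 0.01946 = 0.04526.
p̂₁ − p̂₂ = -0.2161; interval -0.2161 ± 0.04526 gives (-0.261, -0.171).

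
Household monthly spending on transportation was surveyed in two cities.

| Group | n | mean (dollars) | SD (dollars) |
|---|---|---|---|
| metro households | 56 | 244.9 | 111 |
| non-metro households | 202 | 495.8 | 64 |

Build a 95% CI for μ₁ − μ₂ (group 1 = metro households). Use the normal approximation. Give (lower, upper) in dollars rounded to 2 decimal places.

(-281.28, -220.52)

Standard errors of each mean: 111/√56 = 14.8330 and 64/√202 = 4.5030.
SE(x̄₁ − x̄₂) = √(14.8330² + 4.5030²) = 15.5014 for independent samples with unequal variances.
With z* = 1.960, the margin is 1.960 × 15.5014 = 30.3827.
x̄₁ − x̄₂ = 244.9 − 495.8 = -250.9000; the interval is -250.9000 ± 30.3827 = (-281.28, -220.52).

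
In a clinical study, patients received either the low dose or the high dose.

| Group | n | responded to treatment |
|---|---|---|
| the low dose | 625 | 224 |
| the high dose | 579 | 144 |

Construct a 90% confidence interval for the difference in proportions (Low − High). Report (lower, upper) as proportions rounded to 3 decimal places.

p̂₁ = 224/625 = 0.3584 and p̂₂ = 144/579 = 0.2487.
SE₁ = √(p̂₁(1−p̂₁)/n₁) = √(0.3584·0.6416/625) = 0.01918; SE₂ = √(0.2487·0.7513/579) = 0.01796.
Independent samples: SE of the difference = √(SE₁² + SE₂²) = √(0.0003678724 + 0.0003225616) = 0.02628.
z* for 90% confidence is 1.645, so the margin of error is 1.645 × 0.02628 = 0.04323.
Point estimate p̂₁ − p̂₂ = 0.3584 − 0.2487 = 0.1097.
0.1097 ± 0.04323 → (0.066, 0.153).

(0.066, 0.153)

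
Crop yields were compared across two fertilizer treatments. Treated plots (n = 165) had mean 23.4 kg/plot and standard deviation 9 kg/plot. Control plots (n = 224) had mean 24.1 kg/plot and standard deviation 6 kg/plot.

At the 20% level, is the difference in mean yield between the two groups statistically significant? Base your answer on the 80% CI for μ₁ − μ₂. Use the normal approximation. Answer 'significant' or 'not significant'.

not significant

SE₁ = s₁/√n₁ = 9/√165 = 0.7006; SE₂ = 6/√224 = 0.4009.
Independent samples, unequal variances: SE_diff = √(SE₁² + SE₂²) = √(0.49084036 + 0.16072081) = 0.8072.
z* = 1.282, so margin of error = 1.282 × 0.8072 = 1.0348.
Difference in means = 23.4 − 24.1 = -0.7000.
-0.7000 ± 1.0348 → (-1.7348, 0.3348).
The interval (-1.7348, 0.3348) contains 0, so the difference is not significant.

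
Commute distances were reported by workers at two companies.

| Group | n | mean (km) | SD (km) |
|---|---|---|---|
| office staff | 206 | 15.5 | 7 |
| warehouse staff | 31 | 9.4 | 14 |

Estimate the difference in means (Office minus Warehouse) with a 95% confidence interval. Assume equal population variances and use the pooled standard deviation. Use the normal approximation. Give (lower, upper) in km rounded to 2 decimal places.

(2.99, 9.21)

Pooled variance s_p² = [205·7² + 30·14²] / (206+31−2) = 67.7660, so s_p = 8.2320.
SE_diff = s_p·√(1/n₁ + 1/n₂) = 8.2320·√(1/206 + 1/31) = 1.5859.
z* = 1.960; margin = 1.960 × 1.5859 = 3.1084.
Difference = 15.5 − 9.4 = 6.1000.
6.1000 ± 3.1084 → (2.99, 9.21).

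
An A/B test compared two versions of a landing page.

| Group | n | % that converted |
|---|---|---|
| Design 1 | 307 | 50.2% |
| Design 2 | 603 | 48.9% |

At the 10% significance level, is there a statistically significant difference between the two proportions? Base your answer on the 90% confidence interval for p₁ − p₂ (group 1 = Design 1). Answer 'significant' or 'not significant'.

The two standard errors are √(0.5020×0.4980/307) = 0.02854 and √(0.4890×0.5110/603) = 0.02036.
Because the samples are independent, SE_diff = √(0.02854² + 0.02036²) = 0.03506.
Using z* = 1.645 for 90%, ME = 1.645 × 0.03506 = 0.05767.
p̂₁ − p̂₂ = 0.0130; interval 0.0130 ± 0.05767 gives (-0.04467, 0.07067).
The interval (-0.04467, 0.07067) contains 0, so the difference is not significant.

not significant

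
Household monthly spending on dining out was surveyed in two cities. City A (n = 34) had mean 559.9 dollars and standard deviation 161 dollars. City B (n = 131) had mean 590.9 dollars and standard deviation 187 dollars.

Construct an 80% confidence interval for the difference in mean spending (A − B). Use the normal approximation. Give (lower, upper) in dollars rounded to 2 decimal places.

(-72.13, 10.13)

Per-group SEs: s₁/√n₁ = 161/√34 = 27.6113, s₂/√n₂ = 187/√131 = 16.3383.
Unpooled SE of the difference: √(762.38388769 + 266.94004689) = 32.0831.
Margin of error = z* · SE = 1.282 × 32.0831 = 41.1305.
x̄₁ − x̄₂ = 559.9 − 590.9 = -31.0000.
CI: -31.0000 ± 41.1305 = (-72.13, 10.13).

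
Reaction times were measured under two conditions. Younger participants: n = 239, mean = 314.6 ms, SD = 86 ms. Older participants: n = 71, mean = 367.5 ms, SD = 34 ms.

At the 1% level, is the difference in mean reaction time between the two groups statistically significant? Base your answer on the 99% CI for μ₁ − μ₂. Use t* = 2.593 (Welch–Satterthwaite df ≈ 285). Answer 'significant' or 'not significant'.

Per-group SEs: s₁/√n₁ = 86/√239 = 5.5629, s₂/√n₂ = 34/√71 = 4.0351.
Unpooled SE of the difference: √(30.94585641 + 16.28203201) = 6.8723.
Margin of error = t* · SE = 2.593 × 6.8723 = 17.8199.
x̄₁ − x̄₂ = 314.6 − 367.5 = -52.9000.
CI: -52.9000 ± 17.8199 = (-70.7199, -35.0801).
The interval (-70.7199, -35.0801) does not contain 0, so the difference is significant.

significant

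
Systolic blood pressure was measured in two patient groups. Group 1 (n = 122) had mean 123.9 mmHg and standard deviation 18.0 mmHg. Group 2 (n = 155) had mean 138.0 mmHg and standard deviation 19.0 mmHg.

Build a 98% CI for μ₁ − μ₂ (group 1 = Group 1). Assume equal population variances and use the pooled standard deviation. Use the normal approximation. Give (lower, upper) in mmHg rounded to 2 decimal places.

s_p = √[((n₁−1)s₁² + (n₂−1)s₂²)/(n₁+n₂−2)] = √[(121·18.0² + 154·19.0²)/275] = 18.5666.
SE = 18.5666·√(1/122 + 1/155) = 2.2471.
With z* = 2.326, margin = 2.326 × 2.2471 = 5.2268.
x̄₁ − x̄₂ = 123.9 − 138.0 = -14.1000; interval -14.1000 ± 5.2268 = (-19.33, -8.87).

(-19.33, -8.87)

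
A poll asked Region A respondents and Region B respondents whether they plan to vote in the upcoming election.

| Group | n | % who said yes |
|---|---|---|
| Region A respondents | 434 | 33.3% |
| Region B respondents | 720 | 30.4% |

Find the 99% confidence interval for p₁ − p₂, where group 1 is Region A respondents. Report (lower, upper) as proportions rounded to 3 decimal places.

Each SE is √(p̂(1−p̂)/n): √(0.3330·0.6670/434) = 0.02262 and √(0.3040·0.6960/720) = 0.01714.
SE(p̂₁ − p̂₂) = √(SE₁² + SE₂²) = √(0.0005116644 + 0.0002937796) = 0.02838, since the two samples are independent.
At 99% confidence z* = 2.576; margin = 2.576 × 0.02838 = 0.07311.
The difference is 0.3330 − 0.3040 = 0.0290, so the interval is 0.0290 ± 0.07311 = (-0.044, 0.102).

(-0.044, 0.102)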